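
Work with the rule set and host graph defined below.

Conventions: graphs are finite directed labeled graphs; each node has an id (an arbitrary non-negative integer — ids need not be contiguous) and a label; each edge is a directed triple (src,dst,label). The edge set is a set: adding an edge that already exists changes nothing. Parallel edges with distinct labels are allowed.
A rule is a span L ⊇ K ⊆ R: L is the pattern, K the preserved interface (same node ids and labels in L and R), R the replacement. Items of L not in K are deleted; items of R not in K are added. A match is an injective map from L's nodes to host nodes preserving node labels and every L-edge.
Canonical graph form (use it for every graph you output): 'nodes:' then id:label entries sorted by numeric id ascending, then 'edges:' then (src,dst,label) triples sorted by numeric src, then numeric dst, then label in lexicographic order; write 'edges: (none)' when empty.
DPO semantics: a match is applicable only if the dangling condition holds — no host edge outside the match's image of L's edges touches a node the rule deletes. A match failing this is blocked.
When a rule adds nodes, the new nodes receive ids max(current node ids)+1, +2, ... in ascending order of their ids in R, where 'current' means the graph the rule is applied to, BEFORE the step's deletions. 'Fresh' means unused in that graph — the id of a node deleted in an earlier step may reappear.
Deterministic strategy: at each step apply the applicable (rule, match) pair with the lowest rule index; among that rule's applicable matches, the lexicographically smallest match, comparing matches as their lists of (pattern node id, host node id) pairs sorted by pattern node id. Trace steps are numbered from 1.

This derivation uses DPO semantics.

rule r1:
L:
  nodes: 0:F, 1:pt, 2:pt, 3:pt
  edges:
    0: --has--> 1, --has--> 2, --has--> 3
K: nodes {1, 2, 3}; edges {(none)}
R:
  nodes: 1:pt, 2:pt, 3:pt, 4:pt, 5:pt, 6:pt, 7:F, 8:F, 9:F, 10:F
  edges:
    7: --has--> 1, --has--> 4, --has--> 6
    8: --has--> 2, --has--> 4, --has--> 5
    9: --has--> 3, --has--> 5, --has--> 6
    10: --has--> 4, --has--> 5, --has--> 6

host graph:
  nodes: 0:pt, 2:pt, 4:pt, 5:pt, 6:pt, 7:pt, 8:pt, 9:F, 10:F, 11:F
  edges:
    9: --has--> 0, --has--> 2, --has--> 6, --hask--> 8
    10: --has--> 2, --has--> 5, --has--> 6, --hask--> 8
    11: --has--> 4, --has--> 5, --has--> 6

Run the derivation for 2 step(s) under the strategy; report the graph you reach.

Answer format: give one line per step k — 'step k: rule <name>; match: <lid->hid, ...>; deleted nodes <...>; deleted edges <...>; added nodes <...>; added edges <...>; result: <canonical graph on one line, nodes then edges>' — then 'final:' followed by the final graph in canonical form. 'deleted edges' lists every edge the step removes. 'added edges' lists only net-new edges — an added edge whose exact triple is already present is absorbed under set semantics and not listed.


step 1: rule r1; match: 0->11, 1->4, 2->5, 3->6; deleted nodes 11; deleted edges (11,4,has); (11,5,has); (11,6,has); added nodes 12, 13, 14, 15, 16, 17, 18; added edges (15,4,has); (15,12,has); (15,14,has); (16,5,has); (16,12,has); (16,13,has); (17,6,has); (17,13,has); (17,14,has); (18,12,has); (18,13,has); (18,14,has); result: nodes: 0:pt, 2:pt, 4:pt, 5:pt, 6:pt, 7:pt, 8:pt, 9:F, 10:F, 12:pt, 13:pt, 14:pt, 15:F, 16:F, 17:F, 18:F edges: (9,0,has); (9,2,has); (9,6,has); (9,8,hask); (10,2,has); (10,5,has); (10,6,has); (10,8,hask); (15,4,has); (15,12,has); (15,14,has); (16,5,has); (16,12,has); (16,13,has); (17,6,has); (17,13,has); (17,14,has); (18,12,has); (18,13,has); (18,14,has)
step 2: rule r1; match: 0->15, 1->4, 2->12, 3->14; deleted nodes 15; deleted edges (15,4,has); (15,12,has); (15,14,has); added nodes 19, 20, 21, 22, 23, 24, 25; added edges (22,4,has); (22,19,has); (22,21,has); (23,12,has); (23,19,has); (23,20,has); (24,14,has); (24,20,has); (24,21,has); (25,19,has); (25,20,has); (25,21,has); result: nodes: 0:pt, 2:pt, 4:pt, 5:pt, 6:pt, 7:pt, 8:pt, 9:F, 10:F, 12:pt, 13:pt, 14:pt, 16:F, 17:F, 18:F, 19:pt, 20:pt, 21:pt, 22:F, 23:F, 24:F, 25:F edges: (9,0,has); (9,2,has); (9,6,has); (9,8,hask); (10,2,has); (10,5,has); (10,6,has); (10,8,hask); (16,5,has); (16,12,has); (16,13,has); (17,6,has); (17,13,has); (17,14,has); (18,12,has); (18,13,has); (18,14,has); (22,4,has); (22,19,has); (22,21,has); (23,12,has); (23,19,has); (23,20,has); (24,14,has); (24,20,has); (24,21,has); (25,19,has); (25,20,has); (25,21,has)
final:
nodes: 0:pt, 2:pt, 4:pt, 5:pt, 6:pt, 7:pt, 8:pt, 9:F, 10:F, 12:pt, 13:pt, 14:pt, 16:F, 17:F, 18:F, 19:pt, 20:pt, 21:pt, 22:F, 23:F, 24:F, 25:F
edges: (9,0,has); (9,2,has); (9,6,has); (9,8,hask); (10,2,has); (10,5,has); (10,6,has); (10,8,hask); (16,5,has); (16,12,has); (16,13,has); (17,6,has); (17,13,has); (17,14,has); (18,12,has); (18,13,has); (18,14,has); (22,4,has); (22,19,has); (22,21,has); (23,12,has); (23,19,has); (23,20,has); (24,14,has); (24,20,has); (24,21,has); (25,19,has); (25,20,has); (25,21,has)


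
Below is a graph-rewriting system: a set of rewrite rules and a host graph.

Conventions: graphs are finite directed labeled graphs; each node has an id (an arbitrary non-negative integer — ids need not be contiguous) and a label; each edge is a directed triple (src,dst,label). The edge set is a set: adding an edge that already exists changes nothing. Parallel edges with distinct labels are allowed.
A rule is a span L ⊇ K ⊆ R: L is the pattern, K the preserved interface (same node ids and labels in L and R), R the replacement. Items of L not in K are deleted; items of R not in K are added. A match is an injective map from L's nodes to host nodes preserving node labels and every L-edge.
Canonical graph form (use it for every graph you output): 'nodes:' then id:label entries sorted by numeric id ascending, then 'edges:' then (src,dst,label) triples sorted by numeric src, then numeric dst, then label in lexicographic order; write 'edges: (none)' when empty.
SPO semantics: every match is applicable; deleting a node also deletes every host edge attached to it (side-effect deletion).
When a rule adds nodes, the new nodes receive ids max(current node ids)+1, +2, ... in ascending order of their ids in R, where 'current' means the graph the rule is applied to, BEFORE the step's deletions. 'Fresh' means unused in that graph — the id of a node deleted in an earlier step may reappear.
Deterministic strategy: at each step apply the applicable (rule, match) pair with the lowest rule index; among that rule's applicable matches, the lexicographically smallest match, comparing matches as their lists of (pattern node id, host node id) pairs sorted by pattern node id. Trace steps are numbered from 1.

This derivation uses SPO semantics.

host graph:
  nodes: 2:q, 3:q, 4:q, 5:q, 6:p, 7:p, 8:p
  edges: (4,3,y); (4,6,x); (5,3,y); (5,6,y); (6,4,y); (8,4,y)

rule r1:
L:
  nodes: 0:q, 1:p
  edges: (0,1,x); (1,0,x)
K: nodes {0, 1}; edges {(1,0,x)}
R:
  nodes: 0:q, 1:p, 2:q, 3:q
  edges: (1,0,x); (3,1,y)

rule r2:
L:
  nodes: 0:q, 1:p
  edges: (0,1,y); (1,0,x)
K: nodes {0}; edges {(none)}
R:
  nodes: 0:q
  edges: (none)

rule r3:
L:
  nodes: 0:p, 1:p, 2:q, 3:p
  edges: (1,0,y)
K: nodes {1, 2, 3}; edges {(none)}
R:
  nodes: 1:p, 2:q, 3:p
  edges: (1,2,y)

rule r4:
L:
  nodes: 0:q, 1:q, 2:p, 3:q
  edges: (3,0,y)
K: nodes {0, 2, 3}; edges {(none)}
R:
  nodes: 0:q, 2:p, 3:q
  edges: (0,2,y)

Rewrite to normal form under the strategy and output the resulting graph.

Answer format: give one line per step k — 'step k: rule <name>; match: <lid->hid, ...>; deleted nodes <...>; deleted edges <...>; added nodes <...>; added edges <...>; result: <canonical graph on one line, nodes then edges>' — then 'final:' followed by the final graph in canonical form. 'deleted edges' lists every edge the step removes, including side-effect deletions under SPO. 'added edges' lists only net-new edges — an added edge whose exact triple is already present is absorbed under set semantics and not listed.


step 1: rule r4; match: 0->3, 1->2, 2->6, 3->4; deleted nodes 2; deleted edges (4,3,y); added nodes (none); added edges (3,6,y); result: nodes: 3:q, 4:q, 5:q, 6:p, 7:p, 8:p edges: (3,6,y); (4,6,x); (5,3,y); (5,6,y); (6,4,y); (8,4,y)
step 2: rule r4; match: 0->3, 1->4, 2->6, 3->5; deleted nodes 4; deleted edges (4,6,x); (5,3,y); (6,4,y); (8,4,y); added nodes (none); added edges (none); result: nodes: 3:q, 5:q, 6:p, 7:p, 8:p edges: (3,6,y); (5,6,y)
final:
nodes: 3:q, 5:q, 6:p, 7:p, 8:p
edges: (3,6,y); (5,6,y)


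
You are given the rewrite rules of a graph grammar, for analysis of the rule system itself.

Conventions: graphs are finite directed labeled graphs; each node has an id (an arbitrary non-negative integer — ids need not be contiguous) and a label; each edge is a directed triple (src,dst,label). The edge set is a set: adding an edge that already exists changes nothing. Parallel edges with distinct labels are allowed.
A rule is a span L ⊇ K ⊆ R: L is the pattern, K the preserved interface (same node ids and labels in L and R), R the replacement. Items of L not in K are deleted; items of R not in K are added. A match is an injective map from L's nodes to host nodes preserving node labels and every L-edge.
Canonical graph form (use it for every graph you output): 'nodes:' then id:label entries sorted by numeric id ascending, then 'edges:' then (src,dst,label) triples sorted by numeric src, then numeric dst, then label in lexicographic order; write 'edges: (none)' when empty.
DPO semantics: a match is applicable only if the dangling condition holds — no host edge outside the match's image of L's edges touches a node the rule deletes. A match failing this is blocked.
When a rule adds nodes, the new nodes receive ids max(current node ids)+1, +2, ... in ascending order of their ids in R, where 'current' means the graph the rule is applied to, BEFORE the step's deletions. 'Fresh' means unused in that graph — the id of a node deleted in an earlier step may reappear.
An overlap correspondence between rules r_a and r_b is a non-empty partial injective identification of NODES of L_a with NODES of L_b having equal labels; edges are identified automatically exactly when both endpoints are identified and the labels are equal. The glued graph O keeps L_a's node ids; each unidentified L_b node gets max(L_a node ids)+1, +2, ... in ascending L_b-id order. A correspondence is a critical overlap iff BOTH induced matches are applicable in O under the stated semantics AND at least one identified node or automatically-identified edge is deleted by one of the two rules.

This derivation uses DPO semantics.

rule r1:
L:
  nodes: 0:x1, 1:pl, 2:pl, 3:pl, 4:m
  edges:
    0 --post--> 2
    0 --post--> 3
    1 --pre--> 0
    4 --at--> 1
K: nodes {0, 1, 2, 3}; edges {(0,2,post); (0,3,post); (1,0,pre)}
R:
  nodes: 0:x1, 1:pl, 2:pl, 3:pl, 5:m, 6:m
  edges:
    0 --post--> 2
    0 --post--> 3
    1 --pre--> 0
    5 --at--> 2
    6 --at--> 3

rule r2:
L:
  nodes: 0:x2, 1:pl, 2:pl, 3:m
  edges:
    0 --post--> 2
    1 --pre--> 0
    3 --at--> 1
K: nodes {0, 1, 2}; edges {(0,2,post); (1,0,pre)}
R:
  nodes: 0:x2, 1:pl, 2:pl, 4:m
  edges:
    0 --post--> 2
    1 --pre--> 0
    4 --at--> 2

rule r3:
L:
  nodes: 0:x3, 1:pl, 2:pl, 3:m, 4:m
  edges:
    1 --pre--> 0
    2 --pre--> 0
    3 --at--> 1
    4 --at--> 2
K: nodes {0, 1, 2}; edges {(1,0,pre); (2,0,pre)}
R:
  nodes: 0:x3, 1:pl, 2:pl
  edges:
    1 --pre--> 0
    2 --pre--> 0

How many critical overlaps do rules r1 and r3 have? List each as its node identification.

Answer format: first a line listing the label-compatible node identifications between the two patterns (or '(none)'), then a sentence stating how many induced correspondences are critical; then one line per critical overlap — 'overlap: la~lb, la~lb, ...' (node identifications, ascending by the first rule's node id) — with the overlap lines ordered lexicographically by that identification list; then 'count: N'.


label-compatible node identifications between L(r1) and L(r3): 1~1, 1~2, 2~1, 2~2, 3~1, 3~2, 4~3, 4~4
6 of the induced correspondences are critical overlaps of r1 and r3.
overlap: 1~1, 2~2, 4~3
overlap: 1~1, 3~2, 4~3
overlap: 1~1, 4~3
overlap: 1~2, 2~1, 4~4
overlap: 1~2, 3~1, 4~4
overlap: 1~2, 4~4
count: 6


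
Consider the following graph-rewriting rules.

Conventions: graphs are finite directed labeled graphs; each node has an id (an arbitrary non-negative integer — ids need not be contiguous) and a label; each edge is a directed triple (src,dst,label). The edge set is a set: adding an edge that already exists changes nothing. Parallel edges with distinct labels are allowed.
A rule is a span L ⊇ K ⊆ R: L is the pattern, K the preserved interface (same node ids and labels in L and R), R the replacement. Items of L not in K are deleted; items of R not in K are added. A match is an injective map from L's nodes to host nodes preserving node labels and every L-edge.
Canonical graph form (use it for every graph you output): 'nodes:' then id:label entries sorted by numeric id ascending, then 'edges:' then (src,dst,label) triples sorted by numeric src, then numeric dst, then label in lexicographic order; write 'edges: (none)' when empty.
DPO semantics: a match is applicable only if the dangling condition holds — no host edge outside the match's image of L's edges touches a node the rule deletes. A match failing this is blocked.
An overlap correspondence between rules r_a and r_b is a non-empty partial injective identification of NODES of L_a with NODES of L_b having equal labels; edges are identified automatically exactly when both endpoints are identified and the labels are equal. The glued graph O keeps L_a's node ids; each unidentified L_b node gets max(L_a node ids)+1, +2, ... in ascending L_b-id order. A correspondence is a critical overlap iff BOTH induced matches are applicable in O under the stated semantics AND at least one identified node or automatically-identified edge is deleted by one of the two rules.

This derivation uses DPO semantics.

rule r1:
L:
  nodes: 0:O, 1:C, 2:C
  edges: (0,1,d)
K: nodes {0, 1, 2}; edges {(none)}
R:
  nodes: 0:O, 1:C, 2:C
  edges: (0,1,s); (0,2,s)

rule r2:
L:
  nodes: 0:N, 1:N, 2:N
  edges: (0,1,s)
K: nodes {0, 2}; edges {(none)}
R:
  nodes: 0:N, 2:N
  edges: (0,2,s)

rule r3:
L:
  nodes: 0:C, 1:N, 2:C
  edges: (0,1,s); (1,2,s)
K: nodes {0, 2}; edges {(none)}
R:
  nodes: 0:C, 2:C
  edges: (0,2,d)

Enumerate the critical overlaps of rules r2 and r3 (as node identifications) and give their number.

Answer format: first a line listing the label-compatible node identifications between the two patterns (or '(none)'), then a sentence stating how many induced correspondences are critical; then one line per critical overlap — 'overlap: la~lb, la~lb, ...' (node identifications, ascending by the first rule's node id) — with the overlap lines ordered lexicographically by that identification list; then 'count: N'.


label-compatible node identifications between L(r2) and L(r3): 0~1, 1~1, 2~1
1 of the induced correspondences is a critical overlap of r2 and r3.
overlap: 2~1
count: 1


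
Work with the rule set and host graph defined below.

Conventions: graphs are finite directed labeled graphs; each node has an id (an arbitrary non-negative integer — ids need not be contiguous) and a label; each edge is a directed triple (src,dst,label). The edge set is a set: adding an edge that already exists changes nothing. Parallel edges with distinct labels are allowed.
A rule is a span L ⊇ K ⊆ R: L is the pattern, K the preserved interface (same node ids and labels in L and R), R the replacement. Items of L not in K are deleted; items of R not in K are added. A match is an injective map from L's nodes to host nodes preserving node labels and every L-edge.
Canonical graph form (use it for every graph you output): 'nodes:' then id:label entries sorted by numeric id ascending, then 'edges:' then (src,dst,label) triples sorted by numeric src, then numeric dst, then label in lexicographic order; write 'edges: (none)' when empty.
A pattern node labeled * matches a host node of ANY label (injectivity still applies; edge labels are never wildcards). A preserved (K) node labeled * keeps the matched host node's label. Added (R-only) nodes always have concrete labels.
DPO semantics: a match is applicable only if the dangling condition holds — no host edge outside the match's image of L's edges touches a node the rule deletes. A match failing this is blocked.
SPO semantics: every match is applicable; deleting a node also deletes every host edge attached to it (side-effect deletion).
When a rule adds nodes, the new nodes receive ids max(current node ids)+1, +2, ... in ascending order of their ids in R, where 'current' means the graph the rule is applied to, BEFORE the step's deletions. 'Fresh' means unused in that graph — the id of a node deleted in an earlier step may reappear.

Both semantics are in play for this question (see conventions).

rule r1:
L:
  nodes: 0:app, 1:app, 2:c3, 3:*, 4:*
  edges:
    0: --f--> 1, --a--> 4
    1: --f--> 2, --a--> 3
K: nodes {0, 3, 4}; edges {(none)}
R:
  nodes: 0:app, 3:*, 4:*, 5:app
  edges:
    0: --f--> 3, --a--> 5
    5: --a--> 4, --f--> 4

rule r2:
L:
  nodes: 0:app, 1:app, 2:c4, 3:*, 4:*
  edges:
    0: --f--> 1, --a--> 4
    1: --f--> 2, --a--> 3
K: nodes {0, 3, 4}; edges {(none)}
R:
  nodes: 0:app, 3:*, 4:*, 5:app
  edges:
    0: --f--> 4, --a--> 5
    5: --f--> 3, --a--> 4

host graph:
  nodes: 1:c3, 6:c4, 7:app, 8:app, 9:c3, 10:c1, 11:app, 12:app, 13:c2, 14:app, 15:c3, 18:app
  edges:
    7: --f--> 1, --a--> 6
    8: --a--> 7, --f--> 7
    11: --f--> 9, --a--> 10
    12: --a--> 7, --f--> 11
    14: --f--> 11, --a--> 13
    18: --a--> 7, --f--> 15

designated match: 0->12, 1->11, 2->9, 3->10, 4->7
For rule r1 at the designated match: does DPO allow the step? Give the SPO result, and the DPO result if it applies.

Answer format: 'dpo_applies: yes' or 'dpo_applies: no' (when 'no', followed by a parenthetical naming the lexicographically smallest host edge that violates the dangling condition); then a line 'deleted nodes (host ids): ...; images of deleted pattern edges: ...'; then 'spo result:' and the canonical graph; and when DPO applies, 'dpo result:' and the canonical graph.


dpo_applies: no
(the rule deletes node 11, which keeps host edge (14,11,f) outside the match image — the dangling condition fails, DPO blocks; SPO proceeds and side-deletes such edges)
deleted nodes (host ids): 9, 11; images of deleted pattern edges: (11,9,f); (11,10,a); (12,7,a); (12,11,f)
spo result:
nodes: 1:c3, 6:c4, 7:app, 8:app, 10:c1, 12:app, 13:c2, 14:app, 15:c3, 18:app, 19:app
edges: (7,1,f); (7,6,a); (8,7,a); (8,7,f); (12,10,f); (12,19,a); (14,13,a); (18,7,a); (18,15,f); (19,7,a); (19,7,f)


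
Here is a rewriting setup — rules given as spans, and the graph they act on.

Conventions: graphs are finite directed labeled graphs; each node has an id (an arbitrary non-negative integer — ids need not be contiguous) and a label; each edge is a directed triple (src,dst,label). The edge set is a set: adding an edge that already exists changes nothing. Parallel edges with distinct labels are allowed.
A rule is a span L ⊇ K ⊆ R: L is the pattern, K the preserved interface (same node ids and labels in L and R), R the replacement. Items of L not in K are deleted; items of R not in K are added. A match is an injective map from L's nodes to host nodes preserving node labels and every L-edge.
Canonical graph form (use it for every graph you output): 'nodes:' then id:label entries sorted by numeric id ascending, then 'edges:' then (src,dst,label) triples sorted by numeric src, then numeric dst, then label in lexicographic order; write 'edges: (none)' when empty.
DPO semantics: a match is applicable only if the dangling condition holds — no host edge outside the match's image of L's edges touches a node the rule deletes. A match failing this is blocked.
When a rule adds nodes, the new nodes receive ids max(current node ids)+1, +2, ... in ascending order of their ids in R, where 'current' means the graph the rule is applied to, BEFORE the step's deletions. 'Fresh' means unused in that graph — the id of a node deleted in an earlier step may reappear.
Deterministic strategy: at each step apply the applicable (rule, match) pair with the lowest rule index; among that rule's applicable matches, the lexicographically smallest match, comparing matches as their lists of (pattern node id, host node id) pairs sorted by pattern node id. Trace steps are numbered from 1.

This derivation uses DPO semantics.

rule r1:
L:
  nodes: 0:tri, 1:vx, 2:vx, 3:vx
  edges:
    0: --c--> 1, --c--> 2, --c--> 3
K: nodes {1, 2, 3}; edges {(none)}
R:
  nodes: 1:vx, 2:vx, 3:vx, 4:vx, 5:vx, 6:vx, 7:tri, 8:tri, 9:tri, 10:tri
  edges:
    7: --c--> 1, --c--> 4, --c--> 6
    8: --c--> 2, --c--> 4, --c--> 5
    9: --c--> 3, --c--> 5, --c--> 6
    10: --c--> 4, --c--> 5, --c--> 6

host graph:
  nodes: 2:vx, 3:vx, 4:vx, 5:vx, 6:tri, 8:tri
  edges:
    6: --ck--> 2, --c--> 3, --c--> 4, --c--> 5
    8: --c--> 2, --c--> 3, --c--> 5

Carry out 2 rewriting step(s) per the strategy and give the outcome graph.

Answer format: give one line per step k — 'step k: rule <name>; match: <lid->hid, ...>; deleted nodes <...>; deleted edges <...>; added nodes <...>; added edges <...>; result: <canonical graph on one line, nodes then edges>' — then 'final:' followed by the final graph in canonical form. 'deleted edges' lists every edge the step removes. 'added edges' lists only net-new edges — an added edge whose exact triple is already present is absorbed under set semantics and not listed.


step 1: rule r1; match: 0->8, 1->2, 2->3, 3->5; deleted nodes 8; deleted edges (8,2,c); (8,3,c); (8,5,c); added nodes 9, 10, 11, 12, 13, 14, 15; added edges (12,2,c); (12,9,c); (12,11,c); (13,3,c); (13,9,c); (13,10,c); (14,5,c); (14,10,c); (14,11,c); (15,9,c); (15,10,c); (15,11,c); result: nodes: 2:vx, 3:vx, 4:vx, 5:vx, 6:tri, 9:vx, 10:vx, 11:vx, 12:tri, 13:tri, 14:tri, 15:tri edges: (6,2,ck); (6,3,c); (6,4,c); (6,5,c); (12,2,c); (12,9,c); (12,11,c); (13,3,c); (13,9,c); (13,10,c); (14,5,c); (14,10,c); (14,11,c); (15,9,c); (15,10,c); (15,11,c)
step 2: rule r1; match: 0->12, 1->2, 2->9, 3->11; deleted nodes 12; deleted edges (12,2,c); (12,9,c); (12,11,c); added nodes 16, 17, 18, 19, 20, 21, 22; added edges (19,2,c); (19,16,c); (19,18,c); (20,9,c); (20,16,c); (20,17,c); (21,11,c); (21,17,c); (21,18,c); (22,16,c); (22,17,c); (22,18,c); result: nodes: 2:vx, 3:vx, 4:vx, 5:vx, 6:tri, 9:vx, 10:vx, 11:vx, 13:tri, 14:tri, 15:tri, 16:vx, 17:vx, 18:vx, 19:tri, 20:tri, 21:tri, 22:tri edges: (6,2,ck); (6,3,c); (6,4,c); (6,5,c); (13,3,c); (13,9,c); (13,10,c); (14,5,c); (14,10,c); (14,11,c); (15,9,c); (15,10,c); (15,11,c); (19,2,c); (19,16,c); (19,18,c); (20,9,c); (20,16,c); (20,17,c); (21,11,c); (21,17,c); (21,18,c); (22,16,c); (22,17,c); (22,18,c)
final:
nodes: 2:vx, 3:vx, 4:vx, 5:vx, 6:tri, 9:vx, 10:vx, 11:vx, 13:tri, 14:tri, 15:tri, 16:vx, 17:vx, 18:vx, 19:tri, 20:tri, 21:tri, 22:tri
edges: (6,2,ck); (6,3,c); (6,4,c); (6,5,c); (13,3,c); (13,9,c); (13,10,c); (14,5,c); (14,10,c); (14,11,c); (15,9,c); (15,10,c); (15,11,c); (19,2,c); (19,16,c); (19,18,c); (20,9,c); (20,16,c); (20,17,c); (21,11,c); (21,17,c); (21,18,c); (22,16,c); (22,17,c); (22,18,c)


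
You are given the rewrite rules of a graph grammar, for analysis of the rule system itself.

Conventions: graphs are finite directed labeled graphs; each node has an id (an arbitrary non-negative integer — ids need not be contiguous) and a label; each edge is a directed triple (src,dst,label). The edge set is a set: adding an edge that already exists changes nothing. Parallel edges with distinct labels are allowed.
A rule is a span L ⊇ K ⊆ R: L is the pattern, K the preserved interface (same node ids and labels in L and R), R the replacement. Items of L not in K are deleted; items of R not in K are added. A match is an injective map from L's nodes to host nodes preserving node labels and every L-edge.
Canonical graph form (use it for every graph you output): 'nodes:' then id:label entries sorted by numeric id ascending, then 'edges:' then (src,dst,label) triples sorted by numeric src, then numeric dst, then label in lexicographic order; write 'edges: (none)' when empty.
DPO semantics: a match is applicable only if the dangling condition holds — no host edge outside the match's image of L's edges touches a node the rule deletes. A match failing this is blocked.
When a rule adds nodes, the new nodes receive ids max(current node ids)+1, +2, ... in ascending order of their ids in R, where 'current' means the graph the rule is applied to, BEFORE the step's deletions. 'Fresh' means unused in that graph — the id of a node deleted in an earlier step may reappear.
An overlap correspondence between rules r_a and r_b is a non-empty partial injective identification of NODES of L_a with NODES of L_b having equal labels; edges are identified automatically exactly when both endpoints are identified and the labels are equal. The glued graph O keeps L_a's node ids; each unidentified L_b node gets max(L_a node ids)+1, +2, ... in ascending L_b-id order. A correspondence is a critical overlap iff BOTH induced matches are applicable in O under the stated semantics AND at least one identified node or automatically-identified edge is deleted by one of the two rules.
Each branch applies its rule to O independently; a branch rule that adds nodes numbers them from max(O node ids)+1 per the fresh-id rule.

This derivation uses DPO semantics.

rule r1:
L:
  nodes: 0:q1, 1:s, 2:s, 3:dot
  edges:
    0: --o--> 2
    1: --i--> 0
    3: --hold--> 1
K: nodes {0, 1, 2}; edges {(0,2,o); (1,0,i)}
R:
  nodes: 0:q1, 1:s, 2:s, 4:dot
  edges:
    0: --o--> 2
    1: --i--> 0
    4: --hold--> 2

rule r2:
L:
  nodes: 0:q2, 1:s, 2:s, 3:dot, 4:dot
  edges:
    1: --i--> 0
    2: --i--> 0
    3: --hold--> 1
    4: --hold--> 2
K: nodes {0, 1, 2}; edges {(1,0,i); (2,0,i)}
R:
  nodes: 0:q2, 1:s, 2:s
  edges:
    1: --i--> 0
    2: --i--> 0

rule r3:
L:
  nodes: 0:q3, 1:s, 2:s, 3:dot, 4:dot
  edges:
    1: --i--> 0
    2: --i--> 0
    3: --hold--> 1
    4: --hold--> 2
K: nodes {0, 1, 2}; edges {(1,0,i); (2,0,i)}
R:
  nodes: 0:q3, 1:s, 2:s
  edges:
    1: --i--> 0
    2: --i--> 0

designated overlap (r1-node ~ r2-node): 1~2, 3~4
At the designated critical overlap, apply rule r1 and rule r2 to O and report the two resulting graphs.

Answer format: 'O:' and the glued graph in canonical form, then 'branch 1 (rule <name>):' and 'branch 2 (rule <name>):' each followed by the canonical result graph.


O:
nodes: 0:q1, 1:s, 2:s, 3:dot, 4:q2, 5:s, 6:dot
edges: (0,2,o); (1,0,i); (1,4,i); (3,1,hold); (5,4,i); (6,5,hold)
branch 1 (rule r1):
nodes: 0:q1, 1:s, 2:s, 4:q2, 5:s, 6:dot, 7:dot
edges: (0,2,o); (1,0,i); (1,4,i); (5,4,i); (6,5,hold); (7,2,hold)
branch 2 (rule r2):
nodes: 0:q1, 1:s, 2:s, 4:q2, 5:s
edges: (0,2,o); (1,0,i); (1,4,i); (5,4,i)


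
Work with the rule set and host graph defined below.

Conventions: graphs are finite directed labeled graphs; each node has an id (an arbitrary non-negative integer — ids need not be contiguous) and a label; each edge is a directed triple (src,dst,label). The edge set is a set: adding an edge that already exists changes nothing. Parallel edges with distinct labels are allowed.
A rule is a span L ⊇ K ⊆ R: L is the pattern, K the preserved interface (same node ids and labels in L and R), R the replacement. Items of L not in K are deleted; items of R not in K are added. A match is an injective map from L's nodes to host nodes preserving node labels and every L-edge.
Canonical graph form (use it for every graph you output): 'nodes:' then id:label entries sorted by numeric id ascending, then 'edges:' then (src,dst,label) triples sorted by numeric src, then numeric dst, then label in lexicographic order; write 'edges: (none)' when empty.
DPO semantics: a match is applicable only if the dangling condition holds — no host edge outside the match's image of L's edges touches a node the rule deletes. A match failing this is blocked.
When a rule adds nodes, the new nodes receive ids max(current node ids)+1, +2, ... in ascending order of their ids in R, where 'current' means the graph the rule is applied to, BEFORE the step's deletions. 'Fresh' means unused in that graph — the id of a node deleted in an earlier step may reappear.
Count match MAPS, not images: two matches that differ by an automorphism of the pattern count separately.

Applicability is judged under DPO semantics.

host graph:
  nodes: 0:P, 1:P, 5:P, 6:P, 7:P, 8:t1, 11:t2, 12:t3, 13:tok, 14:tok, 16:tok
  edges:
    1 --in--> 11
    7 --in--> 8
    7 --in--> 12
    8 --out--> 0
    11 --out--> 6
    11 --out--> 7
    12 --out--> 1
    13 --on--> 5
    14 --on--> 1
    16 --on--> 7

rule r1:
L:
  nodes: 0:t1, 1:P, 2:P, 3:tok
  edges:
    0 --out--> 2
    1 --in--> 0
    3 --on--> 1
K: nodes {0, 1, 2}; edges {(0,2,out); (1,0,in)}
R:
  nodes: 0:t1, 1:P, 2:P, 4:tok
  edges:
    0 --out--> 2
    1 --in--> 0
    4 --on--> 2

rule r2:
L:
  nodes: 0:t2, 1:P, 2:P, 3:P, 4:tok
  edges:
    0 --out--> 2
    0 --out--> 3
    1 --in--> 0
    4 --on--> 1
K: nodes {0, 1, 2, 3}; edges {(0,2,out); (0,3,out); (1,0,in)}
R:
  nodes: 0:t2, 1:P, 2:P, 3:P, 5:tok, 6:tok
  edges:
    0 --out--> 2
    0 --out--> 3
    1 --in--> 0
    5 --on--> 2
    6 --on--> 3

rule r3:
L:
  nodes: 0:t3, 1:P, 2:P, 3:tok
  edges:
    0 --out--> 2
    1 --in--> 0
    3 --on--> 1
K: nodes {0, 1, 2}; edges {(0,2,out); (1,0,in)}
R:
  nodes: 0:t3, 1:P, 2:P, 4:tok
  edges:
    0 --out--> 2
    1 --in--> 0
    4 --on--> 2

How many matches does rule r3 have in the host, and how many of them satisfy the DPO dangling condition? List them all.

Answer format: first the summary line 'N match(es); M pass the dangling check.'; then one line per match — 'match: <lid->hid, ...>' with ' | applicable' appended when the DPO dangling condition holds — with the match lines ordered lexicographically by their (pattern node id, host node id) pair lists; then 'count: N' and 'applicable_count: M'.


1 match(es); 1 pass the dangling check.
match: 0->12, 1->7, 2->1, 3->16 | applicable
count: 1
applicable_count: 1


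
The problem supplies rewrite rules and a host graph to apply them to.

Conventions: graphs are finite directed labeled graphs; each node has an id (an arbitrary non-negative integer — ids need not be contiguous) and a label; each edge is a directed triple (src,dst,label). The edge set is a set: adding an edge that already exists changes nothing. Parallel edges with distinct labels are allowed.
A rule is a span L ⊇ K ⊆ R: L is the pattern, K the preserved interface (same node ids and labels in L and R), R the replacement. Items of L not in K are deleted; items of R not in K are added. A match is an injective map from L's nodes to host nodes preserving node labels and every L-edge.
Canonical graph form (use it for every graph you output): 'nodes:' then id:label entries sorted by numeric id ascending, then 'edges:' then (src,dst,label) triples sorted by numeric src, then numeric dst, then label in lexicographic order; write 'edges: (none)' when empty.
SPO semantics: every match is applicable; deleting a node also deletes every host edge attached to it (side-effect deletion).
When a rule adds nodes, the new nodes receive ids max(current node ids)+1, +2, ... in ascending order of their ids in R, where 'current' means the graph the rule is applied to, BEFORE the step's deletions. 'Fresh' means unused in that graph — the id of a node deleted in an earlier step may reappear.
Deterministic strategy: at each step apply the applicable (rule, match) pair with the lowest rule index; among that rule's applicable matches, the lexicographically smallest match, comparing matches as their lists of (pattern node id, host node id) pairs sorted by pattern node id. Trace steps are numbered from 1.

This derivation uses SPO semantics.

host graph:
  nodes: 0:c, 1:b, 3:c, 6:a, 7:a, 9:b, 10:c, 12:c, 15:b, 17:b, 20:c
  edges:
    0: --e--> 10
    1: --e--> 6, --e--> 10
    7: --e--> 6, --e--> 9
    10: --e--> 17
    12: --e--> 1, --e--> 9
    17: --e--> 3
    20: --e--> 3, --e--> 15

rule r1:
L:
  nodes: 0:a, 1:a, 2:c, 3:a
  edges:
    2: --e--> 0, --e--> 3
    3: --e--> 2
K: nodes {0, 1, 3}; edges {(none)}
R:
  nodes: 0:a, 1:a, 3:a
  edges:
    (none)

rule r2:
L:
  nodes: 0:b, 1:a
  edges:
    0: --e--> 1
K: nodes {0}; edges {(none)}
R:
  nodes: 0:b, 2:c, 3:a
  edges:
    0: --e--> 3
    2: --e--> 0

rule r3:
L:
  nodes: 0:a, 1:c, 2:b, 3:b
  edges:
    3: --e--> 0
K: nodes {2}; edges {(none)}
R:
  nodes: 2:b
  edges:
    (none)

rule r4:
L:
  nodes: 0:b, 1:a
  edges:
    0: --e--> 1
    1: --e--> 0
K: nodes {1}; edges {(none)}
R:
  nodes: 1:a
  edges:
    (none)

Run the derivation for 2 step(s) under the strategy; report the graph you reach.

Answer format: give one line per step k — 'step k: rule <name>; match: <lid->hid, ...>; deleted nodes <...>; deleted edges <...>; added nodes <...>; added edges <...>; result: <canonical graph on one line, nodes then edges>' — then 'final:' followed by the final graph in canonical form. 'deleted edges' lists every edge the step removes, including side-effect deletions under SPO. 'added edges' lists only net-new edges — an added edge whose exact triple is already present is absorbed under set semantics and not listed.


step 1: rule r2; match: 0->1, 1->6; deleted nodes 6; deleted edges (1,6,e); (7,6,e); added nodes 21, 22; added edges (1,22,e); (21,1,e); result: nodes: 0:c, 1:b, 3:c, 7:a, 9:b, 10:c, 12:c, 15:b, 17:b, 20:c, 21:c, 22:a edges: (0,10,e); (1,10,e); (1,22,e); (7,9,e); (10,17,e); (12,1,e); (12,9,e); (17,3,e); (20,3,e); (20,15,e); (21,1,e)
step 2: rule r2; match: 0->1, 1->22; deleted nodes 22; deleted edges (1,22,e); added nodes 23, 24; added edges (1,24,e); (23,1,e); result: nodes: 0:c, 1:b, 3:c, 7:a, 9:b, 10:c, 12:c, 15:b, 17:b, 20:c, 21:c, 23:c, 24:a edges: (0,10,e); (1,10,e); (1,24,e); (7,9,e); (10,17,e); (12,1,e); (12,9,e); (17,3,e); (20,3,e); (20,15,e); (21,1,e); (23,1,e)
final:
nodes: 0:c, 1:b, 3:c, 7:a, 9:b, 10:c, 12:c, 15:b, 17:b, 20:c, 21:c, 23:c, 24:a
edges: (0,10,e); (1,10,e); (1,24,e); (7,9,e); (10,17,e); (12,1,e); (12,9,e); (17,3,e); (20,3,e); (20,15,e); (21,1,e); (23,1,e)


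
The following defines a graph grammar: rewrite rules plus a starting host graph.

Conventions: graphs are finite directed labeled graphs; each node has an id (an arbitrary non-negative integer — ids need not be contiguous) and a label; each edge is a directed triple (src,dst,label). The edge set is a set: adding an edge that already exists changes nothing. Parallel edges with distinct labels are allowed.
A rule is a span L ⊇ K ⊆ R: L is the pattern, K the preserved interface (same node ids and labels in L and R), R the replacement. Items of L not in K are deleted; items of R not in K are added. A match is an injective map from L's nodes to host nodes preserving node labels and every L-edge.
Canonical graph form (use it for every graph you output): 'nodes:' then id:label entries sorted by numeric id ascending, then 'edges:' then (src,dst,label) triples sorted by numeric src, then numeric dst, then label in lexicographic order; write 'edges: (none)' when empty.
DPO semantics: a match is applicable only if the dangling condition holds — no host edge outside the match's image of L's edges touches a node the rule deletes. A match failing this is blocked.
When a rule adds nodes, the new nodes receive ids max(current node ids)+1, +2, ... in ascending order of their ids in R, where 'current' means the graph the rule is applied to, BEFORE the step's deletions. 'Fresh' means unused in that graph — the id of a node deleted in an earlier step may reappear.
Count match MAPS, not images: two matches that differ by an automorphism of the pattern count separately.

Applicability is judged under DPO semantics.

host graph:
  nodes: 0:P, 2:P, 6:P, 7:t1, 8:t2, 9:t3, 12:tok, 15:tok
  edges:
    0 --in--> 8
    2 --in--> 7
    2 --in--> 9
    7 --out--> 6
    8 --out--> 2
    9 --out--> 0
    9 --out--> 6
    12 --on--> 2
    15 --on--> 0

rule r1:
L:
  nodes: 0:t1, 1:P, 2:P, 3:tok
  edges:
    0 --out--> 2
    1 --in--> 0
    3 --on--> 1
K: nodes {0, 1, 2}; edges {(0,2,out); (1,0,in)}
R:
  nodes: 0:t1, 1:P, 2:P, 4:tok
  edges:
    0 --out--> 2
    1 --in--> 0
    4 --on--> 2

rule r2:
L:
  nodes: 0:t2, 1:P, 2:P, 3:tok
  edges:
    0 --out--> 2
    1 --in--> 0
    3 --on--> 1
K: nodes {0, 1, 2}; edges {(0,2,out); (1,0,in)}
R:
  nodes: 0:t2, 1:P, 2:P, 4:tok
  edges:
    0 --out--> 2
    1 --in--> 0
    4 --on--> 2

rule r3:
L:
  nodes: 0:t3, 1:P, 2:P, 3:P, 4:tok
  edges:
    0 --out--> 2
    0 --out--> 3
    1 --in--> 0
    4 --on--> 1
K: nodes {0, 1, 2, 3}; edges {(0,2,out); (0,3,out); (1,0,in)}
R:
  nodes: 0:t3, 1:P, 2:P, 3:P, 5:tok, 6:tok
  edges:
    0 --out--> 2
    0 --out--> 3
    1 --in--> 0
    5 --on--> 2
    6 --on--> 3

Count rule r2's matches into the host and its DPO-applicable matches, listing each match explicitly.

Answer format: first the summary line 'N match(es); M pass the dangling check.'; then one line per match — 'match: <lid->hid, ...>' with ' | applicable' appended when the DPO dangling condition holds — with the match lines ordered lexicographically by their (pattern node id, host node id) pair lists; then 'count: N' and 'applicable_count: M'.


1 match(es); 1 pass the dangling check.
match: 0->8, 1->0, 2->2, 3->15 | applicable
count: 1
applicable_count: 1


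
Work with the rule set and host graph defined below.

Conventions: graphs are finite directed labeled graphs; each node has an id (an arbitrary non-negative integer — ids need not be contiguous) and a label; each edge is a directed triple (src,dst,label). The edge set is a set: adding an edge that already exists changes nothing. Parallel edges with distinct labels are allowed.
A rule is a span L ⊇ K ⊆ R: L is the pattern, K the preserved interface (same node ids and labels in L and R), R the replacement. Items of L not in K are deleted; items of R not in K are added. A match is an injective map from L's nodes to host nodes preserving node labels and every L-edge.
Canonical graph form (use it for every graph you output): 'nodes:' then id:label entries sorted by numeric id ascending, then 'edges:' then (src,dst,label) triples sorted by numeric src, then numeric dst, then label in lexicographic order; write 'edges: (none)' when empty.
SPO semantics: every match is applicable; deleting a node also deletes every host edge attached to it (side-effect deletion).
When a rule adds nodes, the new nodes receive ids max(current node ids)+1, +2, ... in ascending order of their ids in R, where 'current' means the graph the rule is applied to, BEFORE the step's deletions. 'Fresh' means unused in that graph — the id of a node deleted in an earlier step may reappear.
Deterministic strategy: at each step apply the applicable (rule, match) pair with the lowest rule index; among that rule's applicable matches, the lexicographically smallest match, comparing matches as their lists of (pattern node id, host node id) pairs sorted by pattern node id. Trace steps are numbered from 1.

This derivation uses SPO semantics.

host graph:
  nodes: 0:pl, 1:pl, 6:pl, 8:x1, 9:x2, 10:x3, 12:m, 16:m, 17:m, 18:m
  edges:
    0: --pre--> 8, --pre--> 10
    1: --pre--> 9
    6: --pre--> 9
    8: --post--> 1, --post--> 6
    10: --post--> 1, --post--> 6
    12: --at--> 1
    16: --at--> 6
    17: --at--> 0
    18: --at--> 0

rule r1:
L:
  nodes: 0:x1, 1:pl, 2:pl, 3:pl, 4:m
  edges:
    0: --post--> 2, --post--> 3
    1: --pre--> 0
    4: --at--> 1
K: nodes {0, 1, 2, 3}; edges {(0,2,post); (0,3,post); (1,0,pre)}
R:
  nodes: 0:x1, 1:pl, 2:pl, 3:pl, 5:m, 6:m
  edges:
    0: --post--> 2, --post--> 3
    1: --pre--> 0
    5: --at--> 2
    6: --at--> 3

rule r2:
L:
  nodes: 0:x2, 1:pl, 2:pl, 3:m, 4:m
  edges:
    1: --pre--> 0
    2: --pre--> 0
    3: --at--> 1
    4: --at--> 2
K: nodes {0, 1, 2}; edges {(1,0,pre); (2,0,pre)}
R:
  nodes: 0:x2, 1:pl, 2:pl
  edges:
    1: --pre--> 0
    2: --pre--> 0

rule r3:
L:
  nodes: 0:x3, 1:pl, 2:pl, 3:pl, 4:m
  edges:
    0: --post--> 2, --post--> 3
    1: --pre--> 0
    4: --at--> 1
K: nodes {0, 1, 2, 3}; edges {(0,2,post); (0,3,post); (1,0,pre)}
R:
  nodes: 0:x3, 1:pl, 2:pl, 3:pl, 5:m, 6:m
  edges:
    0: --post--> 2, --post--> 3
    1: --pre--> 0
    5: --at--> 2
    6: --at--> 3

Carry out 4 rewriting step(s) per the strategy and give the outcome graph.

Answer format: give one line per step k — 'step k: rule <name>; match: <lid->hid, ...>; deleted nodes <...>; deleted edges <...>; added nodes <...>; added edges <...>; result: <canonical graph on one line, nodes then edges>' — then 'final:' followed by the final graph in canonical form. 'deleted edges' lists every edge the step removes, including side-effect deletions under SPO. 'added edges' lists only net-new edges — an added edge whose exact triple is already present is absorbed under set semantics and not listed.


step 1: rule r1; match: 0->8, 1->0, 2->1, 3->6, 4->17; deleted nodes 17; deleted edges (17,0,at); added nodes 19, 20; added edges (19,1,at); (20,6,at); result: nodes: 0:pl, 1:pl, 6:pl, 8:x1, 9:x2, 10:x3, 12:m, 16:m, 18:m, 19:m, 20:m edges: (0,8,pre); (0,10,pre); (1,9,pre); (6,9,pre); (8,1,post); (8,6,post); (10,1,post); (10,6,post); (12,1,at); (16,6,at); (18,0,at); (19,1,at); (20,6,at)
step 2: rule r1; match: 0->8, 1->0, 2->1, 3->6, 4->18; deleted nodes 18; deleted edges (18,0,at); added nodes 21, 22; added edges (21,1,at); (22,6,at); result: nodes: 0:pl, 1:pl, 6:pl, 8:x1, 9:x2, 10:x3, 12:m, 16:m, 19:m, 20:m, 21:m, 22:m edges: (0,8,pre); (0,10,pre); (1,9,pre); (6,9,pre); (8,1,post); (8,6,post); (10,1,post); (10,6,post); (12,1,at); (16,6,at); (19,1,at); (20,6,at); (21,1,at); (22,6,at)
step 3: rule r2; match: 0->9, 1->1, 2->6, 3->12, 4->16; deleted nodes 12, 16; deleted edges (12,1,at); (16,6,at); added nodes (none); added edges (none); result: nodes: 0:pl, 1:pl, 6:pl, 8:x1, 9:x2, 10:x3, 19:m, 20:m, 21:m, 22:m edges: (0,8,pre); (0,10,pre); (1,9,pre); (6,9,pre); (8,1,post); (8,6,post); (10,1,post); (10,6,post); (19,1,at); (20,6,at); (21,1,at); (22,6,at)
step 4: rule r2; match: 0->9, 1->1, 2->6, 3->19, 4->20; deleted nodes 19, 20; deleted edges (19,1,at); (20,6,at); added nodes (none); added edges (none); result: nodes: 0:pl, 1:pl, 6:pl, 8:x1, 9:x2, 10:x3, 21:m, 22:m edges: (0,8,pre); (0,10,pre); (1,9,pre); (6,9,pre); (8,1,post); (8,6,post); (10,1,post); (10,6,post); (21,1,at); (22,6,at)
final:
nodes: 0:pl, 1:pl, 6:pl, 8:x1, 9:x2, 10:x3, 21:m, 22:m
edges: (0,8,pre); (0,10,pre); (1,9,pre); (6,9,pre); (8,1,post); (8,6,post); (10,1,post); (10,6,post); (21,1,at); (22,6,at)
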